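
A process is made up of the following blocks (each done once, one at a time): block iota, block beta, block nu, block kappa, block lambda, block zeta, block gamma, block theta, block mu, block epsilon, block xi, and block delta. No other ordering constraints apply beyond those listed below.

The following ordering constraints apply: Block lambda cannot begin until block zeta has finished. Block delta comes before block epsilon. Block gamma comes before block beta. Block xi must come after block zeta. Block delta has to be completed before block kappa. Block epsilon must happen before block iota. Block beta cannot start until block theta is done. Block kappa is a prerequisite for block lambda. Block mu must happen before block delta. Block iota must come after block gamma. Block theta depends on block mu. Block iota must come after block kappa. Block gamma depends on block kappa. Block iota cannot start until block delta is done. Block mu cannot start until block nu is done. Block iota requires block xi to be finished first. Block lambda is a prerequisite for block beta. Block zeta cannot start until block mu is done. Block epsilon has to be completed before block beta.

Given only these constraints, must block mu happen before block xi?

Chaining the stated constraints: block mu → block zeta → block xi.
Hence block mu necessarily comes before block xi.

Yes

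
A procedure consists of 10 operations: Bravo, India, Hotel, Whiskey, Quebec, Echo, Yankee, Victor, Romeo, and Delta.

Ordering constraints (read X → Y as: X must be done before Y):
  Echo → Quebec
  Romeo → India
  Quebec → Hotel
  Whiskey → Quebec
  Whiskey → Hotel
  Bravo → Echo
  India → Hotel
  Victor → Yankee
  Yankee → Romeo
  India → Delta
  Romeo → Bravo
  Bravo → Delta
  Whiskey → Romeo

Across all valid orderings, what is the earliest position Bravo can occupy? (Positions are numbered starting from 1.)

5

Every operation that must precede Bravo has to come before it. Tracing all chains that end at Bravo, those operations are: Whiskey, Yankee, Victor, Romeo — 4 in total.
With 4 mandatory predecessors, the earliest Bravo can sit is position 4+1 = 5, and placing just those 4 first achieves it.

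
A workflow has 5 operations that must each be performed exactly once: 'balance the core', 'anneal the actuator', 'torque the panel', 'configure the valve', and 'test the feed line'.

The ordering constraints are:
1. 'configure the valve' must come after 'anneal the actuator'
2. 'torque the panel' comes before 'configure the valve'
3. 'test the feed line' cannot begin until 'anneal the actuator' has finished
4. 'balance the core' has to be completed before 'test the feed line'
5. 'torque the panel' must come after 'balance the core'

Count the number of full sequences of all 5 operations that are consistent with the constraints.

2 operations have no prerequisites ('balance the core', 'anneal the actuator'), so any of them could come first.
Counting all ways to extend the partial order to a total order gives 8.

8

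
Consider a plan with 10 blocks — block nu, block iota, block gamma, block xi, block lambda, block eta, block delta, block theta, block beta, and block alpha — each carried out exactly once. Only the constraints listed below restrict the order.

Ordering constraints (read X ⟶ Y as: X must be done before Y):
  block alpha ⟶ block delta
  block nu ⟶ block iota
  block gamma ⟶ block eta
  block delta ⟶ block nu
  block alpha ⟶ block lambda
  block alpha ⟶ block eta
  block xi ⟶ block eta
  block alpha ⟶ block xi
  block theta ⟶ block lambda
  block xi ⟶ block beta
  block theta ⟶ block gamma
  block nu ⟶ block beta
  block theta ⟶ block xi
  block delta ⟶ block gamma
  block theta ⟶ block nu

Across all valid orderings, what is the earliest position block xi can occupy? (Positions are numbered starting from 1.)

3

The blocks that are forced before block xi, directly or transitively, are block theta, block alpha. That's 2 blocks.
So at minimum 2 blocks come before block xi, putting block xi no earlier than position 3. That position is achievable by scheduling exactly those predecessors first.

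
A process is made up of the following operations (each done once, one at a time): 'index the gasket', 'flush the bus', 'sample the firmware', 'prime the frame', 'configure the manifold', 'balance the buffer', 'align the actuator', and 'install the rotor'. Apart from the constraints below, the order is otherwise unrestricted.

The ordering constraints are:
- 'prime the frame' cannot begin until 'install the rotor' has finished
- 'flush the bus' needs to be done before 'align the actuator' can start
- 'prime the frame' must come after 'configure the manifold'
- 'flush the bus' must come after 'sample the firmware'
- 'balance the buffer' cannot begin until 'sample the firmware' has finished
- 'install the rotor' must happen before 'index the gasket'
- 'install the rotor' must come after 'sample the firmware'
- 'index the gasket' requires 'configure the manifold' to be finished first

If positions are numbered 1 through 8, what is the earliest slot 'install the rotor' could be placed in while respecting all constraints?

The only operation forced before 'install the rotor' (directly or transitively) is 'sample the firmware'.
So at minimum 1 operation comes before 'install the rotor', putting 'install the rotor' no earlier than position 2. That position is achievable by scheduling exactly that predecessor first.

2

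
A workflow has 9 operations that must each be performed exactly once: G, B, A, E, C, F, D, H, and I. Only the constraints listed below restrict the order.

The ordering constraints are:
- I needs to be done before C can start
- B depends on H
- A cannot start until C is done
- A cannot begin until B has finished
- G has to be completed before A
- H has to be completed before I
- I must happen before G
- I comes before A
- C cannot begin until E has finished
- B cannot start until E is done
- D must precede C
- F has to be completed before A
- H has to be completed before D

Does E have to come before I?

No

Nothing in the constraints links E and I; they are unordered relative to each other.
So E can come before I or after — it is not forced.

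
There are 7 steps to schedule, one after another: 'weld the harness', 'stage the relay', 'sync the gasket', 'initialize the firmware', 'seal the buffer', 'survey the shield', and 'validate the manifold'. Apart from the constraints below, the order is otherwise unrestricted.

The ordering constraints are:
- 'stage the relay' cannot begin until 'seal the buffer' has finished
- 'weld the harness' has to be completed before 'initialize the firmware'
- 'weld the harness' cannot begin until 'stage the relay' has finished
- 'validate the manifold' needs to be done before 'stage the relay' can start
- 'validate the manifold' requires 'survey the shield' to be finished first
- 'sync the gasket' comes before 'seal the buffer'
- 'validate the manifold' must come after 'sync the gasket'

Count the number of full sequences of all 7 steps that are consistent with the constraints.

5

The steps with no prerequisites are 'sync the gasket', 'survey the shield'; any of them can be placed first.
Counting all ways to extend the partial order to a total order gives 5.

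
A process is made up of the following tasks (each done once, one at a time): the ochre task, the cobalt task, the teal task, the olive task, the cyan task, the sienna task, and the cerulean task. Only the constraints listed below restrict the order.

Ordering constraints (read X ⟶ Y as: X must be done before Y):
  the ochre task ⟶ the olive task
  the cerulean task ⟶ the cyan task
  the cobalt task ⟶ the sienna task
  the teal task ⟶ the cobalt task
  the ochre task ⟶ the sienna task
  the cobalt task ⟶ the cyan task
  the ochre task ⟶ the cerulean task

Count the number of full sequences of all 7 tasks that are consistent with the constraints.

79

2 tasks have no prerequisites (the ochre task, the teal task), so any of them could come first.
Enumerating by repeatedly choosing an available task (one whose prerequisites are all placed) gives 79 distinct complete orderings.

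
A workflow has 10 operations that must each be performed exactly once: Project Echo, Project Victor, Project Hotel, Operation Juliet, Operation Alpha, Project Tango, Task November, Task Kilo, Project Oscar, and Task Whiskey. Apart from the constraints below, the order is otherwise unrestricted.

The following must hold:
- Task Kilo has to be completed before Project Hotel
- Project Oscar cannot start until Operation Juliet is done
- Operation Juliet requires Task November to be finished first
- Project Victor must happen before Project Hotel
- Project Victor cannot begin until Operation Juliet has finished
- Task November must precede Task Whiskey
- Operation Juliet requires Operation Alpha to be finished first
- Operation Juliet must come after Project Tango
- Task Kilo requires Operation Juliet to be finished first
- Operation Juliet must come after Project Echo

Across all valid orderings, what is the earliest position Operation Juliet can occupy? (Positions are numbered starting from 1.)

The operations that are forced before Operation Juliet, directly or transitively, are Project Echo, Operation Alpha, Project Tango, Task November. That's 4 operations.
With 4 mandatory predecessors, the earliest Operation Juliet can sit is position 4+1 = 5, and placing just those 4 first achieves it.

5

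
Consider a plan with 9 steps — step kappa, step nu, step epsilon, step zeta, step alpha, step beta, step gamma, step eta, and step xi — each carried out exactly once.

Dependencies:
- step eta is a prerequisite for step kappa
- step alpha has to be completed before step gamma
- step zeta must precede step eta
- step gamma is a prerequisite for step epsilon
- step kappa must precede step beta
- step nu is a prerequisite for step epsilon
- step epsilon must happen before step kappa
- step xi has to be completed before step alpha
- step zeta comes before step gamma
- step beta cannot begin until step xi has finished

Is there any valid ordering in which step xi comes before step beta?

Step xi is actually forced before step beta by the constraints, so certainly some valid ordering has step xi first.

Yes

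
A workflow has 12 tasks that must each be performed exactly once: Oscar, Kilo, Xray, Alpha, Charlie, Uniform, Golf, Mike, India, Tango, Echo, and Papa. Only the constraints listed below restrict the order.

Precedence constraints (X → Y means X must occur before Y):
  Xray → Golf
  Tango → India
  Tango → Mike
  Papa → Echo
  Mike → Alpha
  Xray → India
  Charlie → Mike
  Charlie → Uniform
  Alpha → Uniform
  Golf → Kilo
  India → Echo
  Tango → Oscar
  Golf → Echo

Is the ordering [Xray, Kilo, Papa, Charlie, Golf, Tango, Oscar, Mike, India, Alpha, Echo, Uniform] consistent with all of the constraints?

The sequence places Kilo ahead of Golf.
Since Golf is required before Kilo, the ordering is invalid.

No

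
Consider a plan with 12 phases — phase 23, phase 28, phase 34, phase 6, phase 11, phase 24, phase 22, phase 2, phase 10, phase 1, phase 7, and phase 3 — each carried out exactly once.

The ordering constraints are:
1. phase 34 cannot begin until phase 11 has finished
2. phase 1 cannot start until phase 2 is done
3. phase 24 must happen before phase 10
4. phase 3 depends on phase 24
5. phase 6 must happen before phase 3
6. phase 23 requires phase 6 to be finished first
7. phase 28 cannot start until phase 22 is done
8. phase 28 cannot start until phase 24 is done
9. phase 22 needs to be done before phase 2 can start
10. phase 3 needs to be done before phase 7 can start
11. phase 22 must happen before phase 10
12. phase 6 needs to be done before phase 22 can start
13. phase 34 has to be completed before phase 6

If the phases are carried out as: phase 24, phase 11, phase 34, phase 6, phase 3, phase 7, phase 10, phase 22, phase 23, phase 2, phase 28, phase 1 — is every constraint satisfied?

Here phase 22 comes after phase 10.
Since phase 22 is required before phase 10, the ordering is invalid.

No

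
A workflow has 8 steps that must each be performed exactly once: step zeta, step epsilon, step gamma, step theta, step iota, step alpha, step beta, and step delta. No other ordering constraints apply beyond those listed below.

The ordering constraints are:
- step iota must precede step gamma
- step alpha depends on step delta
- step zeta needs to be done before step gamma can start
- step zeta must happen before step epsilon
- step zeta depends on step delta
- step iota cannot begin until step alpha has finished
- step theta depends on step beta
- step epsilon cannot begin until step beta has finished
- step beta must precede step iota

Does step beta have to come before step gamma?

There is a constraint chain step beta → step iota → step gamma.
Hence step beta necessarily comes before step gamma.

Yes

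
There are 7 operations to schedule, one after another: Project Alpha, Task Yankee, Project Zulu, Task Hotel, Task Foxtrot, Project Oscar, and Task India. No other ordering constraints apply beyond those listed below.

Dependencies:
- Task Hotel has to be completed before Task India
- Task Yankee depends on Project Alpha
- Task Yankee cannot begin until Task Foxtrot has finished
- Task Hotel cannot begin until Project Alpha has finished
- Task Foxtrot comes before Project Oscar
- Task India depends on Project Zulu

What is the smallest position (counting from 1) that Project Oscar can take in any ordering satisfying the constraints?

The only operation forced before Project Oscar (directly or transitively) is Task Foxtrot.
So at minimum 1 operation comes before Project Oscar, putting Project Oscar no earlier than position 2. That position is achievable by scheduling exactly that predecessor first.

2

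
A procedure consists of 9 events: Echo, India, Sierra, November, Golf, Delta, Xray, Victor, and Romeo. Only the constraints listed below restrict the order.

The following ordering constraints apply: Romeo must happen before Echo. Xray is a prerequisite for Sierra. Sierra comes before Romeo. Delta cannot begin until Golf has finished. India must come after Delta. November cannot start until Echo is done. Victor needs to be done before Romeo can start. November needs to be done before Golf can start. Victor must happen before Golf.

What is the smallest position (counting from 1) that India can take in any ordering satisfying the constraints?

Every event that must precede India has to come before it. Tracing all chains that end at India, those events are: Echo, Sierra, November, Golf, Delta, Xray, Victor, Romeo — 8 in total.
With 8 mandatory predecessors, the earliest India can sit is position 8+1 = 9, and placing just those 8 first achieves it.

9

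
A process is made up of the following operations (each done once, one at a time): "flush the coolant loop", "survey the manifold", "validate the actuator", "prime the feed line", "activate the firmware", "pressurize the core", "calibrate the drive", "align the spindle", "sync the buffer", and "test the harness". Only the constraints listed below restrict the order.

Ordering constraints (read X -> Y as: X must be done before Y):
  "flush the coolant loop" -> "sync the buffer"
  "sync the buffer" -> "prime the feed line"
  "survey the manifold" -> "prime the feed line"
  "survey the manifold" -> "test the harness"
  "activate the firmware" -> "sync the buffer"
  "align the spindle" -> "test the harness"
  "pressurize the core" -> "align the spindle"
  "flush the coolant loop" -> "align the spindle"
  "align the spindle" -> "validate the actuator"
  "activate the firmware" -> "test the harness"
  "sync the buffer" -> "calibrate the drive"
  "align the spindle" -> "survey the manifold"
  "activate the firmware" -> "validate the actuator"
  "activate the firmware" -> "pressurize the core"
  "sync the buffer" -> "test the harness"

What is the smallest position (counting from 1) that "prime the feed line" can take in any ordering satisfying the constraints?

7

Working backwards through the constraints from "prime the feed line", its full set of required predecessors is "flush the coolant loop", "survey the manifold", "activate the firmware", "pressurize the core", "align the spindle", "sync the buffer" — 6 of them.
So at minimum 6 operations come before "prime the feed line", putting "prime the feed line" no earlier than position 7. That position is achievable by scheduling exactly those predecessors first.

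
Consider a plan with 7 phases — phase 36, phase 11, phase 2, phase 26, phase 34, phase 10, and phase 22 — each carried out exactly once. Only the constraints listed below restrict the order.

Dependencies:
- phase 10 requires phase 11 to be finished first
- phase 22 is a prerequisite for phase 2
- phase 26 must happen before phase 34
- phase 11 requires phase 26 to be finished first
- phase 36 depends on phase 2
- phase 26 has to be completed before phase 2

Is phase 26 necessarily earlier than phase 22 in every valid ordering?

No

No chain of constraints connects phase 26 to phase 22 in either direction.
So phase 26 can come before phase 22 or after — it is not forced.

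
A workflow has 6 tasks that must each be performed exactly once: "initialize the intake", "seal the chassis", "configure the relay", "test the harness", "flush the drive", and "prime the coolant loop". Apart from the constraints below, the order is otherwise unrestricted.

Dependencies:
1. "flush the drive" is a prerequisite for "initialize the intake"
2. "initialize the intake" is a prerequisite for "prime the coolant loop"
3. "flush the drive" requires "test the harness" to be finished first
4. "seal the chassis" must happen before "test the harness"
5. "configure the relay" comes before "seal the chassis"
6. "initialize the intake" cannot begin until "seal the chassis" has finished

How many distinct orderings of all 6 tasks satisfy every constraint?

Only "configure the relay" has no prerequisites, so it must go first.
Every task is then forced in turn, so only 1 complete ordering is consistent with the constraints.

1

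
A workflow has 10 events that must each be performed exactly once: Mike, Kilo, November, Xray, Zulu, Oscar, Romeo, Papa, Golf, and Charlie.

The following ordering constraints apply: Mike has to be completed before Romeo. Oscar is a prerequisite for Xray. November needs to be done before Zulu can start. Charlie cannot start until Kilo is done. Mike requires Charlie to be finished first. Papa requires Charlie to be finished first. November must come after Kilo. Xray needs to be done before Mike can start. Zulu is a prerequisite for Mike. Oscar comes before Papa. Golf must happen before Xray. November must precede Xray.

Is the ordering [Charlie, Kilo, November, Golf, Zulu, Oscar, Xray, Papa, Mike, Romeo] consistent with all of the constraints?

The sequence places Charlie ahead of Kilo.
That contradicts the constraint that Kilo must precede Charlie.

No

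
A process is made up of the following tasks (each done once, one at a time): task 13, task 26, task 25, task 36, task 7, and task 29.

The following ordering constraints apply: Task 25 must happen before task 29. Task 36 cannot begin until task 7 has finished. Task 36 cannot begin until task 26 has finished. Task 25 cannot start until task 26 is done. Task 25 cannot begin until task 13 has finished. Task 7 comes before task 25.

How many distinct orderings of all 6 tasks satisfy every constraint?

20

The tasks with no prerequisites are task 13, task 26, task 7; any of them can be placed first.
Enumerating by repeatedly choosing an available task (one whose prerequisites are all placed) gives 20 distinct complete orderings.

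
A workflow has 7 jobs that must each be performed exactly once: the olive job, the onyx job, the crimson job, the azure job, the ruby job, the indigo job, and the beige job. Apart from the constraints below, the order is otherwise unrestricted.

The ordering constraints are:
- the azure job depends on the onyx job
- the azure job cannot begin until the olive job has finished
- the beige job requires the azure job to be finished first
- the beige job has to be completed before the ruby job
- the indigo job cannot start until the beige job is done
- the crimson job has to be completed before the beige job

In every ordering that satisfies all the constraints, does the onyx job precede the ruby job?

Chaining the stated constraints: the onyx job → the azure job → the beige job → the ruby job.
Hence the onyx job necessarily comes before the ruby job.

Yes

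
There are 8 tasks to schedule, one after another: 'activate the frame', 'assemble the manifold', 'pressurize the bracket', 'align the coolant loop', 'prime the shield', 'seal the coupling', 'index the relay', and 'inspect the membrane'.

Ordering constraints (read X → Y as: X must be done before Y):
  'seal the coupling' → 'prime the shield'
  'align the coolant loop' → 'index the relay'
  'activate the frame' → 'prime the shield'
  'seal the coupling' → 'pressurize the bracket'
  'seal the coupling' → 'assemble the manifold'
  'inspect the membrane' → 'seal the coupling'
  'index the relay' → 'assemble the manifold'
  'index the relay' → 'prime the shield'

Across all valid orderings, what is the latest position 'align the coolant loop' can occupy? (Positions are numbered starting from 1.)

The tasks that are forced after 'align the coolant loop', directly or by a chain of constraints, are 'assemble the manifold', 'prime the shield', 'index the relay'. That's 3 tasks.
With 3 mandatory successors out of 8 tasks total, the latest slot for 'align the coolant loop' is 8−3 = 5, and it's reachable by doing all non-successors before 'align the coolant loop'.

5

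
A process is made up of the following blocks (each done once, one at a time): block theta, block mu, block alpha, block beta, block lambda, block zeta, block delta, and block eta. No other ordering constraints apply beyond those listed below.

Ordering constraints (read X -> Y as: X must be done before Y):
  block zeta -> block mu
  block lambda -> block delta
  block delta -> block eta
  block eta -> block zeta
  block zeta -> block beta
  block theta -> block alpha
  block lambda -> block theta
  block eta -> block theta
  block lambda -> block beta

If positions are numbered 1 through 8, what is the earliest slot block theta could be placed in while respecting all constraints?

4

The blocks that are forced before block theta, directly or transitively, are block lambda, block delta, block eta. That's 3 blocks.
With 3 mandatory predecessors, the earliest block theta can sit is position 3+1 = 4, and placing just those 3 first achieves it.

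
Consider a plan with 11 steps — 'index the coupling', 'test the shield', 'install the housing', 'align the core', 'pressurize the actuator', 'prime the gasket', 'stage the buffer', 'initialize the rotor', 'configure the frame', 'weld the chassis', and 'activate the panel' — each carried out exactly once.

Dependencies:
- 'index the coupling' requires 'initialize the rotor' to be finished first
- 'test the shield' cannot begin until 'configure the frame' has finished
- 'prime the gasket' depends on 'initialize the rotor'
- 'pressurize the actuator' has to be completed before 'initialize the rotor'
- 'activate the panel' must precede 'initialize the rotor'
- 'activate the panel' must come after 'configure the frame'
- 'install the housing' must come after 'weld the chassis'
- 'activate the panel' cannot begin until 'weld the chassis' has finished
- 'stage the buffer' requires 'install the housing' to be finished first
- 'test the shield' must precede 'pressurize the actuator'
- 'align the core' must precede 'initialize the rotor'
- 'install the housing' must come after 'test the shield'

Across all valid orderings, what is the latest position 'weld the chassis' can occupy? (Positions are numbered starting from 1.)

Following every chain forward from 'weld the chassis', the steps that must come later are 'index the coupling', 'install the housing', 'prime the gasket', 'stage the buffer', 'initialize the rotor', 'activate the panel' — 6 of them.
With 6 mandatory successors out of 11 steps total, the latest slot for 'weld the chassis' is 11−6 = 5, and it's reachable by doing all non-successors before 'weld the chassis'.

5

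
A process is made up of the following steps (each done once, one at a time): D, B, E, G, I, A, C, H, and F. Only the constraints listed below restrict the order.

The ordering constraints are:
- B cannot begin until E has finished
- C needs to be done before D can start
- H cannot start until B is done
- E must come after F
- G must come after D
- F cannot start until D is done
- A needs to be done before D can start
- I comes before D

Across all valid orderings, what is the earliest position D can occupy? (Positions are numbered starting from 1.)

The steps that are forced before D, directly or transitively, are I, A, C. That's 3 steps.
With 3 mandatory predecessors, the earliest D can sit is position 3+1 = 4, and placing just those 3 first achieves it.

4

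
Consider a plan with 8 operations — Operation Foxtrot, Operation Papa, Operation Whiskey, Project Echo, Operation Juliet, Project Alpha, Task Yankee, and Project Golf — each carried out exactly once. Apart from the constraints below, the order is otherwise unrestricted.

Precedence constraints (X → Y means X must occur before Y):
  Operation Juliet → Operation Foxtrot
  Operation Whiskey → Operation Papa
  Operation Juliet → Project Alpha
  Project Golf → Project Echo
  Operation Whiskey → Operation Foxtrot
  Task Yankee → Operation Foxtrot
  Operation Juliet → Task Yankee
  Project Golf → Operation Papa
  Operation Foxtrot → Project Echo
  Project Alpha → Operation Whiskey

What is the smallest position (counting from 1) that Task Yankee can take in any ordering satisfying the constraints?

Working backwards through the constraints from Task Yankee, its only required predecessor is Operation Juliet.
With 1 mandatory predecessor, the earliest Task Yankee can sit is position 1+1 = 2, and placing just that one first achieves it.

2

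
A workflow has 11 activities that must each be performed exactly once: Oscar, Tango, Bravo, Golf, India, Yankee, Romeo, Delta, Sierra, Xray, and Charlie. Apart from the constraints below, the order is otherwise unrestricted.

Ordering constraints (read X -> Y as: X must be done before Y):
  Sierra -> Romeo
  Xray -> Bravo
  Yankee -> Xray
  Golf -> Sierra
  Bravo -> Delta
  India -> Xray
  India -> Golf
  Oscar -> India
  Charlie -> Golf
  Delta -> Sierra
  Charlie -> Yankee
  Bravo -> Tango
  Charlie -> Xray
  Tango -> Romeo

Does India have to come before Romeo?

Yes

Chaining the stated constraints: India → Golf → Sierra → Romeo.
That forces India before Romeo in every valid schedule.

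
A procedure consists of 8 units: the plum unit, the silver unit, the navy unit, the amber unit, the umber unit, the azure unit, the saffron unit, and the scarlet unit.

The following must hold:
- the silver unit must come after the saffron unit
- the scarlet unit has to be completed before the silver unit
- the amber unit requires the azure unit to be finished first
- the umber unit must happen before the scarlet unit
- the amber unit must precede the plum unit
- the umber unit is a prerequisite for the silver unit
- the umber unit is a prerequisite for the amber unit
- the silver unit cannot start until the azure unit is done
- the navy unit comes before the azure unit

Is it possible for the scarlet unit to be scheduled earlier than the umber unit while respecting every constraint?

No

The constraints give a chain the umber unit → the scarlet unit, which forces the umber unit before the scarlet unit.
So no valid ordering can have the scarlet unit before the umber unit.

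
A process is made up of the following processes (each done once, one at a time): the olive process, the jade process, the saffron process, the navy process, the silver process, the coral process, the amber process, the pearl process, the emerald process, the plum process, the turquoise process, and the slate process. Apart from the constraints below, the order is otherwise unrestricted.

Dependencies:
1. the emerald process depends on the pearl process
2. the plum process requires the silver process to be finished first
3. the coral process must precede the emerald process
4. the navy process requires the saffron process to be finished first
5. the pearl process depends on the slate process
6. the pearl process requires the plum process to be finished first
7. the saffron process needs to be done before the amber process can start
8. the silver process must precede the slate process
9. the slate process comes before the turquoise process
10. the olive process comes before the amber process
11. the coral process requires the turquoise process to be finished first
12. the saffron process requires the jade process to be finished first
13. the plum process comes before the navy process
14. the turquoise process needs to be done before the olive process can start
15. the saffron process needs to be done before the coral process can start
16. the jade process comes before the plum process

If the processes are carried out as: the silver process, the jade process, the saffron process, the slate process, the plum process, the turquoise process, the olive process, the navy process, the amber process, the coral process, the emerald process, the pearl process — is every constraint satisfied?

Here the pearl process comes after the emerald process.
That contradicts the constraint that the pearl process must precede the emerald process.

No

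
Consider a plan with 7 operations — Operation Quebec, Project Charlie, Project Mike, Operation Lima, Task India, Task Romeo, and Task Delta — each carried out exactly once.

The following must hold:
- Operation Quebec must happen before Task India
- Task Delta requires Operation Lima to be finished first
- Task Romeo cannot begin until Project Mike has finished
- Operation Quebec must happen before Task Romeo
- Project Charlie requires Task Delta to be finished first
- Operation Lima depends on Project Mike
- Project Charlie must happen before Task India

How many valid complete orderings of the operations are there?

19

2 operations have no prerequisites (Operation Quebec, Project Mike), so any of them could come first.
Counting all ways to extend the partial order to a total order gives 19.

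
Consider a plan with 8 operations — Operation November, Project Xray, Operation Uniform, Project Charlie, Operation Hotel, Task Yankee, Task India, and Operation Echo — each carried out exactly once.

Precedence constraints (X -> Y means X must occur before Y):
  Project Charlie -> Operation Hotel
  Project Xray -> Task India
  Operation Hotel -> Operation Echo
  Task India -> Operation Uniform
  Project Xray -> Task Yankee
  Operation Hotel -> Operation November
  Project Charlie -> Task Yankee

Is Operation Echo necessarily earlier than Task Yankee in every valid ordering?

No chain of constraints connects Operation Echo to Task Yankee in either direction.
A valid ordering placing Task Yankee before Operation Echo exists, so the answer is no.

No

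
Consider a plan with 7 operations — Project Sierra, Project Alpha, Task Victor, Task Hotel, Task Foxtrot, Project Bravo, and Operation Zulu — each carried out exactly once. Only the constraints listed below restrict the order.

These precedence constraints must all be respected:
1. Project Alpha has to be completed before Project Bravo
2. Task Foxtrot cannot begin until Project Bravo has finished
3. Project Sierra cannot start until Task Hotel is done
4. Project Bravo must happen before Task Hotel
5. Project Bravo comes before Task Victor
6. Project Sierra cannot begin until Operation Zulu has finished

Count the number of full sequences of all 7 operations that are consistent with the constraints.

The operations with no prerequisites are Project Alpha, Operation Zulu; any of them can be placed first.
Counting all ways to extend the partial order to a total order gives 64.

64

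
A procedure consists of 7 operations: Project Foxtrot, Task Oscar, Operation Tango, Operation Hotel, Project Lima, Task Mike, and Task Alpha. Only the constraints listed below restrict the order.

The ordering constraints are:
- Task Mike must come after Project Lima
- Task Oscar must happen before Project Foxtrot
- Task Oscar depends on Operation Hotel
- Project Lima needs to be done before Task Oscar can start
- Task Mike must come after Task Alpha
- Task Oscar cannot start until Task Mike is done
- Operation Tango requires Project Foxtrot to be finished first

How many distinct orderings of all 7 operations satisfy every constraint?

8

3 operations have no prerequisites (Operation Hotel, Project Lima, Task Alpha), so any of them could come first.
Counting all ways to extend the partial order to a total order gives 8.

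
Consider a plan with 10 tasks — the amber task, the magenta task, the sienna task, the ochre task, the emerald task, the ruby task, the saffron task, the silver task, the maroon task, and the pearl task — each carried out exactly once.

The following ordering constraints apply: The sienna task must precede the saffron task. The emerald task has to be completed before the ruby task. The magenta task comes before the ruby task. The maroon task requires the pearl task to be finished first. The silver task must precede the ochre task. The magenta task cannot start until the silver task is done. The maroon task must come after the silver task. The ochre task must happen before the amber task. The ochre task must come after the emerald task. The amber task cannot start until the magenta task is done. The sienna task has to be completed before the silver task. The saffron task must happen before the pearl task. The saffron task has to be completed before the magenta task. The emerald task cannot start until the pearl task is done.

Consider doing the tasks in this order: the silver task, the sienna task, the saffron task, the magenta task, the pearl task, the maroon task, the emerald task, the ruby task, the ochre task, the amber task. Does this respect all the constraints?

No

Here the sienna task comes after the silver task.
But one of the constraints requires the sienna task before the silver task, so this ordering violates it.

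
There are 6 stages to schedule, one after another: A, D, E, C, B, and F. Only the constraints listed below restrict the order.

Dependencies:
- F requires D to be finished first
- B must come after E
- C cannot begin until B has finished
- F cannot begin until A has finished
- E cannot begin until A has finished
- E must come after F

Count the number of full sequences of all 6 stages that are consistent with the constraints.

2

2 stages have no prerequisites (A, D), so any of them could come first.
Enumerating by repeatedly choosing an available stage (one whose prerequisites are all placed) gives 2 distinct complete orderings.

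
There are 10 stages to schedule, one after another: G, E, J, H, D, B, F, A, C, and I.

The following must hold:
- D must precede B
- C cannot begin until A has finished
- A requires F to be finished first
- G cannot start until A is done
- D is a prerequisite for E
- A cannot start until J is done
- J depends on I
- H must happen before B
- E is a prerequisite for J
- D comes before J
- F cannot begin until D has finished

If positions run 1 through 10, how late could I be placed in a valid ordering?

The stages that are forced after I, directly or by a chain of constraints, are G, J, A, C. That's 4 stages.
With 4 mandatory successors out of 10 stages total, the latest slot for I is 10−4 = 6, and it's reachable by doing all non-successors before I.

6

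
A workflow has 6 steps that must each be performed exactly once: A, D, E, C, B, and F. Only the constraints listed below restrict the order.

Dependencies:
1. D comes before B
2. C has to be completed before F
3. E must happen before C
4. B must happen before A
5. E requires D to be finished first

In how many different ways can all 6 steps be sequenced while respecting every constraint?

10

Only D has no prerequisites, so it must go first.
Counting all ways to extend the partial order to a total order gives 10.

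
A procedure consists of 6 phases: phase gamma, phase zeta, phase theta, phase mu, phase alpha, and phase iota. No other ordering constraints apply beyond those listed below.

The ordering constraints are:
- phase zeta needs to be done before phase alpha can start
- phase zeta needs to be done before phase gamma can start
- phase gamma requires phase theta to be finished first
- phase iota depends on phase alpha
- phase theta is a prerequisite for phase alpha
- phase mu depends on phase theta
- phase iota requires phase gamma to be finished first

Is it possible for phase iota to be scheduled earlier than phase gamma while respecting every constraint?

The constraints give a chain phase gamma → phase iota, which forces phase gamma before phase iota.
So no valid ordering can have phase iota before phase gamma.

No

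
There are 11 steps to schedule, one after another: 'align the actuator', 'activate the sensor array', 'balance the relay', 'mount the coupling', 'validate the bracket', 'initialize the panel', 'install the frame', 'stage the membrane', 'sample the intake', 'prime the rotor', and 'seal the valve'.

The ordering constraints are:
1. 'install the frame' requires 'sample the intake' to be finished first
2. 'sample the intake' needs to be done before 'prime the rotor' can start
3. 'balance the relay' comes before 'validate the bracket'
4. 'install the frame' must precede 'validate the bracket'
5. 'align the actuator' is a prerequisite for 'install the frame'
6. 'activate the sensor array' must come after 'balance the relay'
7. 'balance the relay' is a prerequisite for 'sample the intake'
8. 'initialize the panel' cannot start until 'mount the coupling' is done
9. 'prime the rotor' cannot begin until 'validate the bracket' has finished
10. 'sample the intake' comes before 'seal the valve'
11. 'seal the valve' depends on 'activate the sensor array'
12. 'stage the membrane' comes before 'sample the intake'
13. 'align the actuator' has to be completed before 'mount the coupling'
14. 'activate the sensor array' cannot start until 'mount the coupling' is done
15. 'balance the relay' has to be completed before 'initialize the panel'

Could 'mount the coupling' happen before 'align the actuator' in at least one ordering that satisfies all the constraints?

No

There is a dependency chain 'align the actuator' → 'mount the coupling', so 'mount the coupling' always comes after 'align the actuator'.
Hence 'mount the coupling' can never be scheduled before 'align the actuator'.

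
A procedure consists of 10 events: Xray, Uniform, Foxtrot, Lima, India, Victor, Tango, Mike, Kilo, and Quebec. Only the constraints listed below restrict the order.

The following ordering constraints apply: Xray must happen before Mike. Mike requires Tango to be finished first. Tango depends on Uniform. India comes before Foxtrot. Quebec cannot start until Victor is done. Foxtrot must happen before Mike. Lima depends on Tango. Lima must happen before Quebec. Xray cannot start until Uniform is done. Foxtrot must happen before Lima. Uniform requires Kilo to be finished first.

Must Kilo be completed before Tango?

Yes

There is a constraint chain Kilo → Uniform → Tango.
That forces Kilo before Tango in every valid schedule.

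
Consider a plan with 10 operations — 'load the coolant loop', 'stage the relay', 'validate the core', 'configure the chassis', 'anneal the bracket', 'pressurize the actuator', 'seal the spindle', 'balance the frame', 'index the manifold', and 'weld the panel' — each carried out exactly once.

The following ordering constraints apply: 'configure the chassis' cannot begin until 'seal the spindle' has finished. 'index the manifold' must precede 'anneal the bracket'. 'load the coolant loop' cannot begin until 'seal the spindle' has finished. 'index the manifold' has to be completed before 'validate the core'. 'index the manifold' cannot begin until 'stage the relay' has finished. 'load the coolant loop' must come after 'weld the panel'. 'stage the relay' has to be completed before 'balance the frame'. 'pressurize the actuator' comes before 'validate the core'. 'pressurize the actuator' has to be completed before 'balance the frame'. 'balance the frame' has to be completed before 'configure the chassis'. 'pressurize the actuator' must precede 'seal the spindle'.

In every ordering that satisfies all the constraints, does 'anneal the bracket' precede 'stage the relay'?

There is a chain 'stage the relay' → 'index the manifold' → 'anneal the bracket', which puts 'stage the relay' before 'anneal the bracket'.
So 'anneal the bracket' does not have to come before 'stage the relay' — it cannot.

No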